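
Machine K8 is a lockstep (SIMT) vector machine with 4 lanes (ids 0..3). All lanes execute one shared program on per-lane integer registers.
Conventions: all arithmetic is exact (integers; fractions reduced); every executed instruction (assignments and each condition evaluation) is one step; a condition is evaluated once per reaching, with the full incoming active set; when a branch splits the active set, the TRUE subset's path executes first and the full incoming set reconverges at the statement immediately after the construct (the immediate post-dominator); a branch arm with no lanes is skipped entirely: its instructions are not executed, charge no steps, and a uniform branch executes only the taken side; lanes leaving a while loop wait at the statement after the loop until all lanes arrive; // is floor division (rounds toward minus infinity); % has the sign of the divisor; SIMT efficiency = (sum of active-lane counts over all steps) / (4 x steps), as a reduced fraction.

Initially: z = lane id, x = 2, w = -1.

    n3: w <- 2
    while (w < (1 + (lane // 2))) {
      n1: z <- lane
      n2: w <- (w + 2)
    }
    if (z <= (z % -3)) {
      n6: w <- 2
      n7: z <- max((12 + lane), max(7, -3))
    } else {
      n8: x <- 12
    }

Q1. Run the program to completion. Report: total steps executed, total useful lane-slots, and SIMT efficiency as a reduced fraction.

Answer: 6 steps, 17 useful, 17/24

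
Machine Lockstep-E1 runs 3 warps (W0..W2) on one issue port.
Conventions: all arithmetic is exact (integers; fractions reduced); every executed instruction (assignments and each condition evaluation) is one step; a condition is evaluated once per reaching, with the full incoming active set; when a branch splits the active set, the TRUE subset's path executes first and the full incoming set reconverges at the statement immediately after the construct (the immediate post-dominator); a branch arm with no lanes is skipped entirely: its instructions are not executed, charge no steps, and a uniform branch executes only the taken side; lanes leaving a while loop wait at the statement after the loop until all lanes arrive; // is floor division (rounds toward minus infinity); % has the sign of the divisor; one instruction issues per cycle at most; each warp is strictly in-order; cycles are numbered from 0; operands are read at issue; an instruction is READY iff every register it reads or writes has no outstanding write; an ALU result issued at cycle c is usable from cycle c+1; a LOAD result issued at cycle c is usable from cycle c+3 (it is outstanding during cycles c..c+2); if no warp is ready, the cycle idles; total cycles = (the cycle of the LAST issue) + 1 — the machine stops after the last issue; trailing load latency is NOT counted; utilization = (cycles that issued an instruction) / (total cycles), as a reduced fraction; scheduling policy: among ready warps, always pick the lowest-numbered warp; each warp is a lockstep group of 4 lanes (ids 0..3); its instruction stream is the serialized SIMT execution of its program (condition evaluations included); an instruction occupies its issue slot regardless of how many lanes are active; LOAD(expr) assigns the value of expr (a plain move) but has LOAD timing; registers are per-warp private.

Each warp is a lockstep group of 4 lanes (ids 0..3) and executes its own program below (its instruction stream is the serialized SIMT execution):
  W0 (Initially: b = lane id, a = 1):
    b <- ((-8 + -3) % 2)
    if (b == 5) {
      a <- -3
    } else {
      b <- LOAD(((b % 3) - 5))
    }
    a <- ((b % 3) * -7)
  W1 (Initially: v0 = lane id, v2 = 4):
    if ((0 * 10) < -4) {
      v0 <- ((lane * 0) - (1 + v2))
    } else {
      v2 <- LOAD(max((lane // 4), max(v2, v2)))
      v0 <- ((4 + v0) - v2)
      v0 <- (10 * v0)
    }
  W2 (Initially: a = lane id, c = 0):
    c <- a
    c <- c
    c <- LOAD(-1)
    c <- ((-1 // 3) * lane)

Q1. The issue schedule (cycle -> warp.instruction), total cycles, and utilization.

cycle 0: W0.I0
cycle 1: W0.I1
cycle 2: W0.I2
cycle 3: W1.I0
cycle 4: W1.I1
cycle 5: W0.I3
cycle 6: W2.I0
cycle 7: W1.I2
cycle 8: W1.I3
cycle 9: W2.I1
cycle 10: W2.I2
cycle 11: idle
cycle 12: idle
cycle 13: W2.I3

Answer: 14 cycles, utilization 6/7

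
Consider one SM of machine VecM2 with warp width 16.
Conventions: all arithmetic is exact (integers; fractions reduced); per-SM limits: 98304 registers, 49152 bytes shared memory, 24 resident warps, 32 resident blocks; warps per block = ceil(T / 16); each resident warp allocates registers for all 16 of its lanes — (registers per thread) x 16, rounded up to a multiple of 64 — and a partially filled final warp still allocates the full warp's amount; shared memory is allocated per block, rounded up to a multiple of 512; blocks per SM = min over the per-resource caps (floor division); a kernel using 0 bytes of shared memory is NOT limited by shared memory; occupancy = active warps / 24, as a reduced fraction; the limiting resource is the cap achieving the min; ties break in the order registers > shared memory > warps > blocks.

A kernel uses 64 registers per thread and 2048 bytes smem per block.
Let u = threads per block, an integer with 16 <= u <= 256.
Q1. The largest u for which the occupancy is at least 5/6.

Answer: u = 192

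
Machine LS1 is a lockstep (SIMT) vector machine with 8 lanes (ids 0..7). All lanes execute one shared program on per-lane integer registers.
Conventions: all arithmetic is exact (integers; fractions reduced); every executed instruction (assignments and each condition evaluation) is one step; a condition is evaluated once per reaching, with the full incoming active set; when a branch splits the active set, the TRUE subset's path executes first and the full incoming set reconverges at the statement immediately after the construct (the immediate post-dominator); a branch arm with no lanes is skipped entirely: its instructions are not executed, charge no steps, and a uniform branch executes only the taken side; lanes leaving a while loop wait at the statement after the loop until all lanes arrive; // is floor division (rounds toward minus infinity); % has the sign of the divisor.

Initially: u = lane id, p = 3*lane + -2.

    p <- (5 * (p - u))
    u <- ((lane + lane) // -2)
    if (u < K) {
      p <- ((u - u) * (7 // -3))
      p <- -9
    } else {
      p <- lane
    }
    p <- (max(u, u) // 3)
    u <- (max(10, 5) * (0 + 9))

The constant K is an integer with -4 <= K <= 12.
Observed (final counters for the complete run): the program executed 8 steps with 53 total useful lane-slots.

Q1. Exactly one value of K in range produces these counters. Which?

Answer: K = -2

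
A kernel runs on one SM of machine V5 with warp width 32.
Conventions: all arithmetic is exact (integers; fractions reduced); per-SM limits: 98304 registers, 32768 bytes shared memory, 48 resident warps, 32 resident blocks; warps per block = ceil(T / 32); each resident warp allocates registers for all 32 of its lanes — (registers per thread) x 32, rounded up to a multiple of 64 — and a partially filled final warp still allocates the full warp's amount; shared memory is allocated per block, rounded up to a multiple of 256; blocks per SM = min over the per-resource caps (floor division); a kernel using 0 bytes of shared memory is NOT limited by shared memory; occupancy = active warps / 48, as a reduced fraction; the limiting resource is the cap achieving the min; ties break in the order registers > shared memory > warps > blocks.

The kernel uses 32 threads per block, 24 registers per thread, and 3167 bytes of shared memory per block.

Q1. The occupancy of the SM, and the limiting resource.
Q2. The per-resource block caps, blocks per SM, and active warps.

Answer: occupancy 3/16, limited by shared memory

registers: 128 blocks
shared memory: 9 blocks
warps: 48 blocks
blocks: 32 blocks

Answer: 9 blocks, 9 active warps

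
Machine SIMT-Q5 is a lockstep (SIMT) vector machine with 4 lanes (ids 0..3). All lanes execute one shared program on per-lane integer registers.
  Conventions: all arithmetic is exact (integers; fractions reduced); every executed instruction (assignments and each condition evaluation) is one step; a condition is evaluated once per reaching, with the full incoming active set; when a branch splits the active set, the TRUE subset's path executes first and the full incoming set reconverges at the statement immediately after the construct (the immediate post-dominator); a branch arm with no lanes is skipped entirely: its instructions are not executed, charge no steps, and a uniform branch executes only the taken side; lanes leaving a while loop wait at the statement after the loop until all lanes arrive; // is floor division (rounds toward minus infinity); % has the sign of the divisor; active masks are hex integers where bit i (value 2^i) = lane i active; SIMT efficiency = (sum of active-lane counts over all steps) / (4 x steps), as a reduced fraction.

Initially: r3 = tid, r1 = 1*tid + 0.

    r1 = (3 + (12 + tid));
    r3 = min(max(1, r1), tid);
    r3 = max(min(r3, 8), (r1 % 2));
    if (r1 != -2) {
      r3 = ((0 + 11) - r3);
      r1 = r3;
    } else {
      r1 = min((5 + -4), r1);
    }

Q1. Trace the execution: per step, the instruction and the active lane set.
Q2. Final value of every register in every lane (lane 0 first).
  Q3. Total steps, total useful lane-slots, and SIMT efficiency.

step 0: r1 <- (3 + (12 + tid))       0xf
step 1: r3 <- min(max(1, r1), tid)   0xf
step 2: r3 <- max(min(r3, 8), (r1 % 2)) 0xf
step 3: eval (r1 != -2)              0xf
step 4: r3 <- ((0 + 11) - r3)        0xf
step 5: r1 <- r3                     0xf

Answer: 6 steps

r3: 10,10,9,8
r1: 10,10,9,8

steps = 6; useful = 24; efficiency = 24/24 = 1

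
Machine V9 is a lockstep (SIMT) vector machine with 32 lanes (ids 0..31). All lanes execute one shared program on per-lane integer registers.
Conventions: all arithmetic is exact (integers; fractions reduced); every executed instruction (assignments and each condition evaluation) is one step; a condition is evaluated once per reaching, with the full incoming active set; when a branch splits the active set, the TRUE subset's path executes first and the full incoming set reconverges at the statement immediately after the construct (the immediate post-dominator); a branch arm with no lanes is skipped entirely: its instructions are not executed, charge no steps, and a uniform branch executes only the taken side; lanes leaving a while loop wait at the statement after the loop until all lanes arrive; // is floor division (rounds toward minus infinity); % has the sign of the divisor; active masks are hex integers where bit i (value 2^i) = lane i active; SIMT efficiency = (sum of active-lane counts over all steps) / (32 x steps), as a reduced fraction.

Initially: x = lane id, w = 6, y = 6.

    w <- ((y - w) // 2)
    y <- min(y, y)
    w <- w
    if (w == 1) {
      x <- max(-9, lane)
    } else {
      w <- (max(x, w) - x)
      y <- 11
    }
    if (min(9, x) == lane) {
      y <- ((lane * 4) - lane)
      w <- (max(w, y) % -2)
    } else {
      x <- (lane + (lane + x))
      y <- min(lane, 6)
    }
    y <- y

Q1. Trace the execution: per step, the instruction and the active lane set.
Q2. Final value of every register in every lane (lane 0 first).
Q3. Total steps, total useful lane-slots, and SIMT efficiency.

step 0: w <- ((y - w) // 2)          0xffffffff
step 1: y <- min(y, y)               0xffffffff
step 2: w <- w                       0xffffffff
step 3: eval (w == 1)                0xffffffff
step 4: w <- (max(x, w) - x)         0xffffffff
step 5: y <- 11                      0xffffffff
step 6: eval (min(9, x) == lane)     0xffffffff
step 7: y <- ((lane * 4) - lane)     0x000003ff
step 8: w <- (max(w, y) % -2)        0x000003ff
step 9: x <- (lane + (lane + x))     0xfffffc00
step 10: y <- min(lane, 6)            0xfffffc00
step 11: y <- y                       0xffffffff

Answer: 12 steps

x: 0,1,2,3,4,5,6,7,8,9,30,33,36,39,42,45,48,51,54,57,60,63,66,69,72,75,78,81,84,87,90,93
w: 0,-1,0,-1,0,-1,0,-1,0,-1,0,0,0,0,0,0,0,0,0,0,0,0,0,0,0,0,0,0,0,0,0,0
y: 0,3,6,9,12,15,18,21,24,27,6,6,6,6,6,6,6,6,6,6,6,6,6,6,6,6,6,6,6,6,6,6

steps = 12; useful = 320; efficiency = 320/384 = 5/6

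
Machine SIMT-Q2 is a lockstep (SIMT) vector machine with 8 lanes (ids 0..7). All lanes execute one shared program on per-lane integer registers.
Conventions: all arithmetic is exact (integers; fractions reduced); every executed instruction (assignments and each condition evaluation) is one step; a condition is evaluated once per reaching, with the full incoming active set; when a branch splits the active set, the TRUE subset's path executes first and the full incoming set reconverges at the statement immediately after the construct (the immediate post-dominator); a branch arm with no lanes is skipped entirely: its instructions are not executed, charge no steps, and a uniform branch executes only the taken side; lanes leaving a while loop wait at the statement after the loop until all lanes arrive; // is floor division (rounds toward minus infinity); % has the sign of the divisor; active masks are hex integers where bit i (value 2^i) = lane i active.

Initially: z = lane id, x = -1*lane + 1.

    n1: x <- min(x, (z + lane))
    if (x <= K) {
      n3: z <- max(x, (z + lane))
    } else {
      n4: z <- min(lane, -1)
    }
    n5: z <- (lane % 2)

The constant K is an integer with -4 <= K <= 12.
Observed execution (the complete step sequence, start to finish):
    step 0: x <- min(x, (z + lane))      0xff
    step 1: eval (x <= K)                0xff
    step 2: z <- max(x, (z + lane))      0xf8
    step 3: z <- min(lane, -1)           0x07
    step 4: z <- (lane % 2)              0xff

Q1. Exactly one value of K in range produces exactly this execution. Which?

Answer: K = -2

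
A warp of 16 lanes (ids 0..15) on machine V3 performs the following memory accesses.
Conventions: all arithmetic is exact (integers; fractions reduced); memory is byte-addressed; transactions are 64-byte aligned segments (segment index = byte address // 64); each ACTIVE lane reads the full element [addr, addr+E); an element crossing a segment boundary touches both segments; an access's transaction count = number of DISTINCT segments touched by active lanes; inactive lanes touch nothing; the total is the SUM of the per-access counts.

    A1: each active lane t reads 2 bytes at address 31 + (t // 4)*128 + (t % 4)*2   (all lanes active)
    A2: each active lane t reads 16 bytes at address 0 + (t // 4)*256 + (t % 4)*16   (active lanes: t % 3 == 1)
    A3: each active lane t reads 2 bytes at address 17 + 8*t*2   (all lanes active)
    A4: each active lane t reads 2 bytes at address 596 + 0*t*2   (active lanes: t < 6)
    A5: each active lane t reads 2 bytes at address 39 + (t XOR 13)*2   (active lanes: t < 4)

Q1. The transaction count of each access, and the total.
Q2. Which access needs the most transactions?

A1: 4 transactions
A2: 4 transactions
A3: 5 transactions
A4: 1 transaction
A5: 2 transactions

Answer: 4,4,5,1,2; total 16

Answer: A3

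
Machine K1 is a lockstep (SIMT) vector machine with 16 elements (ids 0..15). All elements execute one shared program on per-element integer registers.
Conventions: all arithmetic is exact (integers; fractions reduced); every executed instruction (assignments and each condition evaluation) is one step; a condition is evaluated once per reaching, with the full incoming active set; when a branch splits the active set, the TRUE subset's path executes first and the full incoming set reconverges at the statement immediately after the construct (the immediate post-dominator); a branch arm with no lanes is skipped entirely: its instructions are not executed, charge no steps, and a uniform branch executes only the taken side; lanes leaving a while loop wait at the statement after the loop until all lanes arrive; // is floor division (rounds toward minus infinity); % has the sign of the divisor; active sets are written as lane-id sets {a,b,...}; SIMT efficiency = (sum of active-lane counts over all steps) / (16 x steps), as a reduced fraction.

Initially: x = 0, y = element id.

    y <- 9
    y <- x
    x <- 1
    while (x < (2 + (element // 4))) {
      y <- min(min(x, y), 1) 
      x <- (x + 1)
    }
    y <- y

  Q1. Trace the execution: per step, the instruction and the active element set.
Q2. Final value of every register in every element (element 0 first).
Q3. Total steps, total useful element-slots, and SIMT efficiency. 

step 0: y <- 9                       {0,1,2,3,4,5,6,7,8,9,10,11,12,13,14,15}
step 1: y <- x                       {0,1,2,3,4,5,6,7,8,9,10,11,12,13,14,15}
step 2: x <- 1                       {0,1,2,3,4,5,6,7,8,9,10,11,12,13,14,15}
step 3: eval (x < (2 + (element // 4))) {0,1,2,3,4,5,6,7,8,9,10,11,12,13,14,15}
step 4: y <- min(min(x, y), 1)       {0,1,2,3,4,5,6,7,8,9,10,11,12,13,14,15}
step 5: x <- (x + 1)                 {0,1,2,3,4,5,6,7,8,9,10,11,12,13,14,15}
step 6: eval (x < (2 + (element // 4))) {0,1,2,3,4,5,6,7,8,9,10,11,12,13,14,15}
step 7: y <- min(min(x, y), 1)       {4,5,6,7,8,9,10,11,12,13,14,15}
step 8: x <- (x + 1)                 {4,5,6,7,8,9,10,11,12,13,14,15}
step 9: eval (x < (2 + (element // 4))) {4,5,6,7,8,9,10,11,12,13,14,15}
step 10: y <- min(min(x, y), 1)       {8,9,10,11,12,13,14,15}
step 11: x <- (x + 1)                 {8,9,10,11,12,13,14,15}
step 12: eval (x < (2 + (element // 4))) {8,9,10,11,12,13,14,15}
step 13: y <- min(min(x, y), 1)       {12,13,14,15}
step 14: x <- (x + 1)                 {12,13,14,15}
step 15: eval (x < (2 + (element // 4))) {12,13,14,15}
step 16: y <- y                       {0,1,2,3,4,5,6,7,8,9,10,11,12,13,14,15}

Answer: 17 steps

x: 2,2,2,2,3,3,3,3,4,4,4,4,5,5,5,5
y: 0,0,0,0,0,0,0,0,0,0,0,0,0,0,0,0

steps = 17; useful = 200; efficiency = 200/272 = 25/34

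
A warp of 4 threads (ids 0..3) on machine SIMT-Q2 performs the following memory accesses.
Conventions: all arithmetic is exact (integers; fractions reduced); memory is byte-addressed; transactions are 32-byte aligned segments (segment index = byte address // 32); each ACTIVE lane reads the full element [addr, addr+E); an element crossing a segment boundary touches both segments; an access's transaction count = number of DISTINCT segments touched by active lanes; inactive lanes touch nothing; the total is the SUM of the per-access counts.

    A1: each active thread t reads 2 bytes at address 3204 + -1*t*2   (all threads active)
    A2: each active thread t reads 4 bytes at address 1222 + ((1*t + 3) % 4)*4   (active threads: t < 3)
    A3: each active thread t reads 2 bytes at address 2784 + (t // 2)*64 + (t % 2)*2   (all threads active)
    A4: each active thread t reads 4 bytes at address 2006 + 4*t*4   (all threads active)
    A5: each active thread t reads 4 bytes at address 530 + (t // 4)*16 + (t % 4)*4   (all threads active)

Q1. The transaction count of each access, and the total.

A1: 2 transactions
A2: 1 transaction
A3: 2 transactions
A4: 3 transactions
A5: 2 transactions

Answer: 2,1,2,3,2; total 10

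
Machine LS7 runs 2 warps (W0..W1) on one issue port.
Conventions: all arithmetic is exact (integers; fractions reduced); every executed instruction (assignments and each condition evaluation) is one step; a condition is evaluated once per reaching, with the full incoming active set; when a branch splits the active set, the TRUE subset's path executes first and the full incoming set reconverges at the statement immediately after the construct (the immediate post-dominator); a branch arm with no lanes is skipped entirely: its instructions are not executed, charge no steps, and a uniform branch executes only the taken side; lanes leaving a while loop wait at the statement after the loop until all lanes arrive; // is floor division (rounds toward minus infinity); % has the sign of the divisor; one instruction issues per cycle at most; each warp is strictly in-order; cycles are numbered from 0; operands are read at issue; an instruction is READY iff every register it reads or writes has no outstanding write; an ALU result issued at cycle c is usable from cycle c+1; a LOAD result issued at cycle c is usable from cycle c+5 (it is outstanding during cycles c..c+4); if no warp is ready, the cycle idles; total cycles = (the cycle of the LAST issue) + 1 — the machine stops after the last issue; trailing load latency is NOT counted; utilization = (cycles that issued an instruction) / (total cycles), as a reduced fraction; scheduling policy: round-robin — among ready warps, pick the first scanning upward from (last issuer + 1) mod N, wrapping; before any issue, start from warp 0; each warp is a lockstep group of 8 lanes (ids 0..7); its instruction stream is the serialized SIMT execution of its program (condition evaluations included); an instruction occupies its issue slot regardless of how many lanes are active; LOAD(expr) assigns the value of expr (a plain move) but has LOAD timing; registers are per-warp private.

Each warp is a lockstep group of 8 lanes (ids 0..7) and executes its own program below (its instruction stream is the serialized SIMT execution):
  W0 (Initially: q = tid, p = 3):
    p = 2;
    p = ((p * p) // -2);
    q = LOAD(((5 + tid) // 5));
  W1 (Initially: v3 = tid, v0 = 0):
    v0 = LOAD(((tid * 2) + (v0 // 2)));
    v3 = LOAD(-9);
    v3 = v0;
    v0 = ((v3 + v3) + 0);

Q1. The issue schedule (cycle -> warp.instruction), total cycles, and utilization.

cycle 0: W0.I0
cycle 1: W1.I0
cycle 2: W0.I1
cycle 3: W1.I1
cycle 4: W0.I2
cycle 5: idle
cycle 6: idle
cycle 7: idle
cycle 8: W1.I2
cycle 9: W1.I3

Answer: 10 cycles, utilization 7/10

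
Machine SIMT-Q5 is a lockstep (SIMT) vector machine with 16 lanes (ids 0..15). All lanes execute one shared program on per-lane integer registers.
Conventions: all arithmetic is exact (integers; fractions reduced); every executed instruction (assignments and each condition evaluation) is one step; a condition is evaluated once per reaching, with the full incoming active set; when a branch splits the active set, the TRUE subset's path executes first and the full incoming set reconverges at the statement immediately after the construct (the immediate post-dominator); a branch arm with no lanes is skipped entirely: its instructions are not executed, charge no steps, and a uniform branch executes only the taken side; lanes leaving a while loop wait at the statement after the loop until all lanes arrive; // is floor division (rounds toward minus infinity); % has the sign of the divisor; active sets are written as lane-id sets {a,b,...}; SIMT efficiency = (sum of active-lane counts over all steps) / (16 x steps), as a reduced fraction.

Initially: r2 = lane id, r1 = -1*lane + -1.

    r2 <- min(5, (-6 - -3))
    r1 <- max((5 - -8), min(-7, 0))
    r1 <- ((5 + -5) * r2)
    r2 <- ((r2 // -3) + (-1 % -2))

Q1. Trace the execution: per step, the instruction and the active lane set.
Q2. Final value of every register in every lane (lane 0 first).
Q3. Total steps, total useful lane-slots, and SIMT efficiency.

step 0: r2 <- min(5, (-6 - -3))      {0,1,2,3,4,5,6,7,8,9,10,11,12,13,14,15}
step 1: r1 <- max((5 - -8), min(-7, 0)) {0,1,2,3,4,5,6,7,8,9,10,11,12,13,14,15}
step 2: r1 <- ((5 + -5) * r2)        {0,1,2,3,4,5,6,7,8,9,10,11,12,13,14,15}
step 3: r2 <- ((r2 // -3) + (-1 % -2)) {0,1,2,3,4,5,6,7,8,9,10,11,12,13,14,15}

Answer: 4 steps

r2: 0,0,0,0,0,0,0,0,0,0,0,0,0,0,0,0
r1: 0,0,0,0,0,0,0,0,0,0,0,0,0,0,0,0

steps = 4; useful = 64; efficiency = 64/64 = 1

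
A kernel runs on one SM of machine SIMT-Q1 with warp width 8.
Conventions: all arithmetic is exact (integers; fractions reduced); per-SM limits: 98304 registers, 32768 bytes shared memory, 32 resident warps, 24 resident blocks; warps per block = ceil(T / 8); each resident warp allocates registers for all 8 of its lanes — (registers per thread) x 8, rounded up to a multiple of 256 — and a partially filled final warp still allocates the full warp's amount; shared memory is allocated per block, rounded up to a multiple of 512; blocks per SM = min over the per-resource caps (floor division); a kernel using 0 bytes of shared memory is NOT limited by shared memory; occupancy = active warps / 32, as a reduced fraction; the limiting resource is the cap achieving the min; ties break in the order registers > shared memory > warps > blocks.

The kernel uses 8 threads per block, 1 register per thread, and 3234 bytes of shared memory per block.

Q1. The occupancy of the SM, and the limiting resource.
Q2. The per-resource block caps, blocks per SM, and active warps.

Answer: occupancy 9/32, limited by shared memory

registers: 384 blocks
shared memory: 9 blocks
warps: 32 blocks
blocks: 24 blocks

Answer: 9 blocks, 9 active warps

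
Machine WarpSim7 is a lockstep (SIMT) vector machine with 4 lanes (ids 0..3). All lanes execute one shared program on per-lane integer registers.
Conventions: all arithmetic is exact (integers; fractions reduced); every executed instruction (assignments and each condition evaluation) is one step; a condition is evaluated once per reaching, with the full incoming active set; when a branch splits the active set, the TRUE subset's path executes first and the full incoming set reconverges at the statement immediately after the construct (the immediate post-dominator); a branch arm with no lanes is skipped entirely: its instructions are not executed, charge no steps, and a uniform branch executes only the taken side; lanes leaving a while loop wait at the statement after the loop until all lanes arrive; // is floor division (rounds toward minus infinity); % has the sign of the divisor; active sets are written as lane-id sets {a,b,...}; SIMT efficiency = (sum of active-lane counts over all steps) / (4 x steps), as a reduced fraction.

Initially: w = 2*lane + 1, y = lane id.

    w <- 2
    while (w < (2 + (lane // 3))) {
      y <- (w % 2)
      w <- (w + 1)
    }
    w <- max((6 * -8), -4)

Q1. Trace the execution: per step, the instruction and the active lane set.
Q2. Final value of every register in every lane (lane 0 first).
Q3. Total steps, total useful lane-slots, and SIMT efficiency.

step 0: w <- 2                       {0,1,2,3}
step 1: eval (w < (2 + (lane // 3))) {0,1,2,3}
step 2: y <- (w % 2)                 {3}
step 3: w <- (w + 1)                 {3}
step 4: eval (w < (2 + (lane // 3))) {3}
step 5: w <- max((6 * -8), -4)       {0,1,2,3}

Answer: 6 steps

w: -4,-4,-4,-4
y: 0,1,2,0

steps = 6; useful = 15; efficiency = 15/24 = 5/8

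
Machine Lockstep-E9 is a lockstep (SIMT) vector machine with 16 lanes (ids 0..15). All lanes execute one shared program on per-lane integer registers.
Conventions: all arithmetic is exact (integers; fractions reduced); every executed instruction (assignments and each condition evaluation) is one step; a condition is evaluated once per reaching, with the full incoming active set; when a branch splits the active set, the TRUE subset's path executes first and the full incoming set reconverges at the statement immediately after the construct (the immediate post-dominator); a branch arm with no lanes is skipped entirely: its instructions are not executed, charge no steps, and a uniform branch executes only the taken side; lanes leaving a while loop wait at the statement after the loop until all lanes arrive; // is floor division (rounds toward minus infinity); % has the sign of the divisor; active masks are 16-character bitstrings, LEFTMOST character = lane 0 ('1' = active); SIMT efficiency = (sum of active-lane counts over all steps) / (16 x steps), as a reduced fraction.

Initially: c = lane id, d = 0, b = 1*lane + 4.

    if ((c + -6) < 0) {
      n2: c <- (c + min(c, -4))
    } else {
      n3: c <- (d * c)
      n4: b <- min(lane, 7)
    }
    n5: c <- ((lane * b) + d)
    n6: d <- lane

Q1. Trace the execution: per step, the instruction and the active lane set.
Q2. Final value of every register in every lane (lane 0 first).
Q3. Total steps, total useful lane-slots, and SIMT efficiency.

step 0: eval ((c + -6) < 0)          1111111111111111
step 1: c <- (c + min(c, -4))        1111110000000000
step 2: c <- (d * c)                 0000001111111111
step 3: b <- min(lane, 7)            0000001111111111
step 4: c <- ((lane * b) + d)        1111111111111111
step 5: d <- lane                    1111111111111111

Answer: 6 steps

c: 0,5,12,21,32,45,36,49,56,63,70,77,84,91,98,105
d: 0,1,2,3,4,5,6,7,8,9,10,11,12,13,14,15
b: 4,5,6,7,8,9,6,7,7,7,7,7,7,7,7,7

steps = 6; useful = 74; efficiency = 74/96 = 37/48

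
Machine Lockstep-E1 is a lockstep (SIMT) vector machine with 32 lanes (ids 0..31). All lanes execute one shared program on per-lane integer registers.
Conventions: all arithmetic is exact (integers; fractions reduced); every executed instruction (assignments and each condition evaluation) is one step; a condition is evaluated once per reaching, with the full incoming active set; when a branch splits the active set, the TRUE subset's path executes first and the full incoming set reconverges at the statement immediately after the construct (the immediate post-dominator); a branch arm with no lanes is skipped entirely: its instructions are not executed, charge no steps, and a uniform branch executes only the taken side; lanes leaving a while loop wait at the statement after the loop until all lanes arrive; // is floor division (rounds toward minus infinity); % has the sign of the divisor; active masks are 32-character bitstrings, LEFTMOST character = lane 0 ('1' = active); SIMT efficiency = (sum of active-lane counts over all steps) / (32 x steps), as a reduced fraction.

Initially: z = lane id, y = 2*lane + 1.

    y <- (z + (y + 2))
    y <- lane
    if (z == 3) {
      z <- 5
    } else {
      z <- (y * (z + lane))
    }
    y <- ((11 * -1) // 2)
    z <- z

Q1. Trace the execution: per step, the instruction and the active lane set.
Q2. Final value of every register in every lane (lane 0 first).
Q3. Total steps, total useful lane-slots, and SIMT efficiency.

step 0: y <- (z + (y + 2))           11111111111111111111111111111111
step 1: y <- lane                    11111111111111111111111111111111
step 2: eval (z == 3)                11111111111111111111111111111111
step 3: z <- 5                       00010000000000000000000000000000
step 4: z <- (y * (z + lane))        11101111111111111111111111111111
step 5: y <- ((11 * -1) // 2)        11111111111111111111111111111111
step 6: z <- z                       11111111111111111111111111111111

Answer: 7 steps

z: 0,2,8,5,32,50,72,98,128,162,200,242,288,338,392,450,512,578,648,722,800,882,968,1058,1152,1250,1352,1458,1568,1682,1800,1922
y: -6,-6,-6,-6,-6,-6,-6,-6,-6,-6,-6,-6,-6,-6,-6,-6,-6,-6,-6,-6,-6,-6,-6,-6,-6,-6,-6,-6,-6,-6,-6,-6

steps = 7; useful = 192; efficiency = 192/224 = 6/7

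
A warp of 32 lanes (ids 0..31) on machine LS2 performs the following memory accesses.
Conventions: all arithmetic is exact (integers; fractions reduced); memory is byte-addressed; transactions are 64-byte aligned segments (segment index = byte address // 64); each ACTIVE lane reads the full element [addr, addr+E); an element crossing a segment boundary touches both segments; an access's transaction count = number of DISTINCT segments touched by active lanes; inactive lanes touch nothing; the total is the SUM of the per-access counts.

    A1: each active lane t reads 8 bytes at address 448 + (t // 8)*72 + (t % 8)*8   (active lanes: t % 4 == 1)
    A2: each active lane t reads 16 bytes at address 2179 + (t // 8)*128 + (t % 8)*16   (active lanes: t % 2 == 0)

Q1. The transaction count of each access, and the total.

A1: 5 transactions
A2: 8 transactions

Answer: 5,8; total 13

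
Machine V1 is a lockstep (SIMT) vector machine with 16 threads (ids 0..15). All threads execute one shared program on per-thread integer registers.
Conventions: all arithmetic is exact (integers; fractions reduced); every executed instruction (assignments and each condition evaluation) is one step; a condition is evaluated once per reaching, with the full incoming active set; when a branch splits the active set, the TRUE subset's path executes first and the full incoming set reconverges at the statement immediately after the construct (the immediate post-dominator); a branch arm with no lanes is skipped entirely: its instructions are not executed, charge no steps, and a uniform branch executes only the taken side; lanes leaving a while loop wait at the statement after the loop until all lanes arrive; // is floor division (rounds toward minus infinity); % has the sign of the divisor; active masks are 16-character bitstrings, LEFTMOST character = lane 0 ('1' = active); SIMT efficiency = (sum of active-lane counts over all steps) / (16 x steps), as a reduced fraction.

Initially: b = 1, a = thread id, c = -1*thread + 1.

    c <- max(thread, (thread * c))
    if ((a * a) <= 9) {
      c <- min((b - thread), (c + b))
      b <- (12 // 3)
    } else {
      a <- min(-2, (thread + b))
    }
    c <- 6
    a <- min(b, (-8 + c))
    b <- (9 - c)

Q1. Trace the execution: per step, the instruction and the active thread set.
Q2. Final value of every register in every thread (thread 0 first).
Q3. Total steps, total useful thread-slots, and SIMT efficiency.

step 0: c <- max(thread, (thread * c)) 1111111111111111
step 1: eval ((a * a) <= 9)          1111111111111111
step 2: c <- min((b - thread), (c + b)) 1111000000000000
step 3: b <- (12 // 3)               1111000000000000
step 4: a <- min(-2, (thread + b))   0000111111111111
step 5: c <- 6                       1111111111111111
step 6: a <- min(b, (-8 + c))        1111111111111111
step 7: b <- (9 - c)                 1111111111111111

Answer: 8 steps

b: 3,3,3,3,3,3,3,3,3,3,3,3,3,3,3,3
a: -2,-2,-2,-2,-2,-2,-2,-2,-2,-2,-2,-2,-2,-2,-2,-2
c: 6,6,6,6,6,6,6,6,6,6,6,6,6,6,6,6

steps = 8; useful = 100; efficiency = 100/128 = 25/32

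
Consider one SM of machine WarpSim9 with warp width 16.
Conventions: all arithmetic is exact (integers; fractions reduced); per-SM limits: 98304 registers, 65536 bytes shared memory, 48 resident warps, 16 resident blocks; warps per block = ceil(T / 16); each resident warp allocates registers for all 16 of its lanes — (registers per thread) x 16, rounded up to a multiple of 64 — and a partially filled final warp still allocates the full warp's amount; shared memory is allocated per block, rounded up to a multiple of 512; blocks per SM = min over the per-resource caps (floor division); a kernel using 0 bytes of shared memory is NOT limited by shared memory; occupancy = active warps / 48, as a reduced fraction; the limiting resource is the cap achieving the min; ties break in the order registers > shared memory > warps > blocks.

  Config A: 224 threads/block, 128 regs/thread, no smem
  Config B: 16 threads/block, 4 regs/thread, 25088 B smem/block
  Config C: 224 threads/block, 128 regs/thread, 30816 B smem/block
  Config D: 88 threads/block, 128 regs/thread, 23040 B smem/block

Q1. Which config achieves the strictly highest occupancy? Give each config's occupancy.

occupancies: A 7/8, B 1/24, C 7/12, D 1/4

Answer: A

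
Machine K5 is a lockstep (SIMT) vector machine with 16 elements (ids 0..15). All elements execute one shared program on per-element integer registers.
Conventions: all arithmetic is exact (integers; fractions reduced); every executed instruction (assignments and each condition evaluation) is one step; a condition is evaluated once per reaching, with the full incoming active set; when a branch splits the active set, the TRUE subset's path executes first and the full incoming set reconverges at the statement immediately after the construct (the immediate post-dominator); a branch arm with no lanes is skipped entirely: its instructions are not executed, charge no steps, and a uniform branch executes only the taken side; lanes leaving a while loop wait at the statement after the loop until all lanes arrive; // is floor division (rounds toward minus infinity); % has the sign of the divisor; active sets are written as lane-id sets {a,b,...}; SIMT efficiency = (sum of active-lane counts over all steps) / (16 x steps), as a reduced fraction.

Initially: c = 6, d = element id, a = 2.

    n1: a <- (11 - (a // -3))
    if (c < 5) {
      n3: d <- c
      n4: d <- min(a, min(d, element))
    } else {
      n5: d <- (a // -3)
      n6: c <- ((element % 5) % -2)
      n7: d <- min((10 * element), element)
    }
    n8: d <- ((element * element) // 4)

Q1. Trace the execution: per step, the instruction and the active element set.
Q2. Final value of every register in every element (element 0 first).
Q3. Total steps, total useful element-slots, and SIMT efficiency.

step 0: a <- (11 - (a // -3))        {0,1,2,3,4,5,6,7,8,9,10,11,12,13,14,15}
step 1: eval (c < 5)                 {0,1,2,3,4,5,6,7,8,9,10,11,12,13,14,15}
step 2: d <- (a // -3)               {0,1,2,3,4,5,6,7,8,9,10,11,12,13,14,15}
step 3: c <- ((element % 5) % -2)    {0,1,2,3,4,5,6,7,8,9,10,11,12,13,14,15}
step 4: d <- min((10 * element), element) {0,1,2,3,4,5,6,7,8,9,10,11,12,13,14,15}
step 5: d <- ((element * element) // 4) {0,1,2,3,4,5,6,7,8,9,10,11,12,13,14,15}

Answer: 6 steps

c: 0,-1,0,-1,0,0,-1,0,-1,0,0,-1,0,-1,0,0
d: 0,0,1,2,4,6,9,12,16,20,25,30,36,42,49,56
a: 12,12,12,12,12,12,12,12,12,12,12,12,12,12,12,12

steps = 6; useful = 96; efficiency = 96/96 = 1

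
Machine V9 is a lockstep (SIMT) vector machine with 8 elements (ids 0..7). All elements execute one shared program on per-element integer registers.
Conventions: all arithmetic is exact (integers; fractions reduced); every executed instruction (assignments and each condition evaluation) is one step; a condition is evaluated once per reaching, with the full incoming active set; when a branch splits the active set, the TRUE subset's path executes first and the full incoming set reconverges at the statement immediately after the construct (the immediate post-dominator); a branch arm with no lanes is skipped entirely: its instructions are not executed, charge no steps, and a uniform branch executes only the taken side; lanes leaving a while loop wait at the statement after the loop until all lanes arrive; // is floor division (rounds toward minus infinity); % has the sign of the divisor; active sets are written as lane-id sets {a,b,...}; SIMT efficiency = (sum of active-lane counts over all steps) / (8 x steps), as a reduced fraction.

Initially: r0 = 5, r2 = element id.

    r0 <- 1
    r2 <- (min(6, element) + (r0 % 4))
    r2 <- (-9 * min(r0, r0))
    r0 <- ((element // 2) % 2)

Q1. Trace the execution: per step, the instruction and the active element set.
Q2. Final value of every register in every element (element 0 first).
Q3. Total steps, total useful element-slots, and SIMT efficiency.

step 0: r0 <- 1                      {0,1,2,3,4,5,6,7}
step 1: r2 <- (min(6, element) + (r0 % 4)) {0,1,2,3,4,5,6,7}
step 2: r2 <- (-9 * min(r0, r0))     {0,1,2,3,4,5,6,7}
step 3: r0 <- ((element // 2) % 2)   {0,1,2,3,4,5,6,7}

Answer: 4 steps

r0: 0,0,1,1,0,0,1,1
r2: -9,-9,-9,-9,-9,-9,-9,-9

steps = 4; useful = 32; efficiency = 32/32 = 1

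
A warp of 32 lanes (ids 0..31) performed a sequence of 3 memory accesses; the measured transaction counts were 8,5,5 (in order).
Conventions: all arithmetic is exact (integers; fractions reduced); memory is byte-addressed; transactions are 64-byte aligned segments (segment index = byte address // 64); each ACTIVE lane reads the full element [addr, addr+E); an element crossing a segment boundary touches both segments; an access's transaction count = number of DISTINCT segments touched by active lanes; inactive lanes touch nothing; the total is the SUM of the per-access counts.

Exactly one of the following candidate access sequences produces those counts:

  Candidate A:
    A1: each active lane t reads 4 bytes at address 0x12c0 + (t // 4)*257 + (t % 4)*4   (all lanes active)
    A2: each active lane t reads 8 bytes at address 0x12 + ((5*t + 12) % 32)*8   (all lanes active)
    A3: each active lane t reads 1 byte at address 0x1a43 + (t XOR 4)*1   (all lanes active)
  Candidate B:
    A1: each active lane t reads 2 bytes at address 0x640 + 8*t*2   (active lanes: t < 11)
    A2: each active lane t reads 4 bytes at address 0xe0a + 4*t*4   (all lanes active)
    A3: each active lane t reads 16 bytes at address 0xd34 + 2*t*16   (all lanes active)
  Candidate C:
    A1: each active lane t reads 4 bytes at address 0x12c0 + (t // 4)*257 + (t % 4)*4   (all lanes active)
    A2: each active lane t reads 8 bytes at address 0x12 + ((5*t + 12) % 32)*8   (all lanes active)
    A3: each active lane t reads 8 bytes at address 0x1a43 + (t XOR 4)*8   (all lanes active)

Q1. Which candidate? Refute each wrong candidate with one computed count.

A: A3 gives 1 transaction, not 5
B: A1 gives 3 transactions, not 8
C: all counts match (8,5,5)

Answer: C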